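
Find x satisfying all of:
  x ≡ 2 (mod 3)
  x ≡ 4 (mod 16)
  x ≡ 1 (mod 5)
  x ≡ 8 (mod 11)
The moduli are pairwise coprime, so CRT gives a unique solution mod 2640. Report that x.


Product of moduli M = 3 · 16 · 5 · 11 = 2640.
Merge one congruence at a time:
  Start: x ≡ 2 (mod 3).
  Combine with x ≡ 4 (mod 16); new modulus lcm = 48.
    Write x = 2 + 3·t and substitute into x ≡ 4 (mod 16): 3·t ≡ 4 − 2 = 2 (mod 16).
    The inverse of 3 mod 16 is 11 (since 3·11 = 33 = 2·16 + 1), so t ≡ 11·2 = 22 ≡ 6 (mod 16).
    Then x = 2 + 3·6 = 20, valid modulo lcm(3, 16) = 48: x ≡ 20 (mod 48).
  Combine with x ≡ 1 (mod 5); new modulus lcm = 240.
    Write x = 20 + 48·t and substitute into x ≡ 1 (mod 5): 48·t ≡ 1 − 20 = -19 (mod 5).
    Reduce coefficients mod 5: 3·t ≡ 1 (mod 5).
    The inverse of 3 mod 5 is 2 (since 3·2 = 6 = 1·5 + 1), so t ≡ 2·1 = 2 ≡ 2 (mod 5).
    Then x = 20 + 48·2 = 116, valid modulo lcm(48, 5) = 240: x ≡ 116 (mod 240).
  Combine with x ≡ 8 (mod 11); new modulus lcm = 2640.
    Write x = 116 + 240·t and substitute into x ≡ 8 (mod 11): 240·t ≡ 8 − 116 = -108 (mod 11).
    Reduce coefficients mod 11: 9·t ≡ 2 (mod 11).
    The inverse of 9 mod 11 is 5 (since 9·5 = 45 = 4·11 + 1), so t ≡ 5·2 = 10 ≡ 10 (mod 11).
    Then x = 116 + 240·10 = 2516, valid modulo lcm(240, 11) = 2640: x ≡ 2516 (mod 2640).
Verify against each original: 2516 mod 3 = 2, 2516 mod 16 = 4, 2516 mod 5 = 1, 2516 mod 11 = 8.

x ≡ 2516 (mod 2640).


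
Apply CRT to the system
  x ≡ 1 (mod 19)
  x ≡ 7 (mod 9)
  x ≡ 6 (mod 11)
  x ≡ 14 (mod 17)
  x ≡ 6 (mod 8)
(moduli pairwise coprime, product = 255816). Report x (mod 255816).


Product of moduli M = 19 · 9 · 11 · 17 · 8 = 255816.
Merge one congruence at a time:
  Start: x ≡ 1 (mod 19).
  Combine with x ≡ 7 (mod 9); new modulus lcm = 171.
    Write x = 1 + 19·t and substitute into x ≡ 7 (mod 9): 19·t ≡ 7 − 1 = 6 (mod 9).
    Reduce coefficients mod 9: 1·t ≡ 6 (mod 9).
    So t ≡ 6 (mod 9).
    Then x = 1 + 19·6 = 115, valid modulo lcm(19, 9) = 171: x ≡ 115 (mod 171).
  Combine with x ≡ 6 (mod 11); new modulus lcm = 1881.
    Write x = 115 + 171·t and substitute into x ≡ 6 (mod 11): 171·t ≡ 6 − 115 = -109 (mod 11).
    Reduce coefficients mod 11: 6·t ≡ 1 (mod 11).
    The inverse of 6 mod 11 is 2 (since 6·2 = 12 = 1·11 + 1), so t ≡ 2·1 = 2 ≡ 2 (mod 11).
    Then x = 115 + 171·2 = 457, valid modulo lcm(171, 11) = 1881: x ≡ 457 (mod 1881).
  Combine with x ≡ 14 (mod 17); new modulus lcm = 31977.
    Write x = 457 + 1881·t and substitute into x ≡ 14 (mod 17): 1881·t ≡ 14 − 457 = -443 (mod 17).
    Reduce coefficients mod 17: 11·t ≡ 16 (mod 17).
    The inverse of 11 mod 17 is 14 (since 11·14 = 154 = 9·17 + 1), so t ≡ 14·16 = 224 ≡ 3 (mod 17).
    Then x = 457 + 1881·3 = 6100, valid modulo lcm(1881, 17) = 31977: x ≡ 6100 (mod 31977).
  Combine with x ≡ 6 (mod 8); new modulus lcm = 255816.
    Write x = 6100 + 31977·t and substitute into x ≡ 6 (mod 8): 31977·t ≡ 6 − 6100 = -6094 (mod 8).
    Reduce coefficients mod 8: 1·t ≡ 2 (mod 8).
    So t ≡ 2 (mod 8).
    Then x = 6100 + 31977·2 = 70054, valid modulo lcm(31977, 8) = 255816: x ≡ 70054 (mod 255816).
Verify against each original: 70054 mod 19 = 1, 70054 mod 9 = 7, 70054 mod 11 = 6, 70054 mod 17 = 14, 70054 mod 8 = 6.

x ≡ 70054 (mod 255816).


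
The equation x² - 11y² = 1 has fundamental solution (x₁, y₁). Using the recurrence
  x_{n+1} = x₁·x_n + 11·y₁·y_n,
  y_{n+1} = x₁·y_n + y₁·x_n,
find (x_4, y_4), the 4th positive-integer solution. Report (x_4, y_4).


Step 1: Find the fundamental solution (x₁, y₁) of x² - 11y² = 1.
  Expand √11 as a continued fraction. a₀ = ⌊√11⌋ = 3; iterate m_{k+1} = d_k·a_k − m_k, d_{k+1} = (11 − m_{k+1}²)/d_k, a_{k+1} = ⌊(a₀ + m_{k+1})/d_{k+1}⌋ (starting m₀ = 0, d₀ = 1), with convergents p_k = a_k·p_{k-1} + p_{k-2}, q_k = a_k·q_{k-1} + q_{k-2} (p₋₁ = 1, q₋₁ = 0):
  k = 0: a₀ = 3; p₀/q₀ = 3/1; p₀² − 11·q₀² = 9 − 11 = -2.
  k = 1: m = 3, d = 2, a = ⌊(3 + 3)/2⌋ = 3; p/q = (3·3 + 1)/(3·1 + 0) = 10/3; p² − 11·q² = 100 − 99 = 1.
  The first convergent with p² − 11·q² = 1 gives the fundamental solution (x₁, y₁) = (10, 3).
Step 2: Apply the recurrence (x_{n+1}, y_{n+1}) = (x₁x_n + 11y₁y_n, x₁y_n + y₁x_n) repeatedly.
  From (x_1, y_1) = (10, 3): x_2 = 10·10 + 11·3·3 = 199; y_2 = 10·3 + 3·10 = 60.
  From (x_2, y_2) = (199, 60): x_3 = 10·199 + 11·3·60 = 3970; y_3 = 10·60 + 3·199 = 1197.
  From (x_3, y_3) = (3970, 1197): x_4 = 10·3970 + 11·3·1197 = 79201; y_4 = 10·1197 + 3·3970 = 23880.
Step 3: Verify x_4² - 11·y_4² = 6272798401 - 6272798400 = 1 (should be 1). ✓

(x_1, y_1) = (10, 3); (x_4, y_4) = (79201, 23880).


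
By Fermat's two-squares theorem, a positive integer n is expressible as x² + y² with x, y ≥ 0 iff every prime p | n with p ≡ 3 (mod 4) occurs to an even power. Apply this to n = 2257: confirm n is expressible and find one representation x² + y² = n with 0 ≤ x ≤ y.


Step 1: Factor n = 2257 = 37 · 61.
Step 2: Check the mod-4 condition on each prime factor: 37 ≡ 1 (mod 4), exponent 1; 61 ≡ 1 (mod 4), exponent 1.
All primes ≡ 3 (mod 4) appear to even exponent (or don't appear), so by the two-squares theorem n IS expressible as a sum of two squares.
Step 3: Build a representation. Here n = 37 · 61 is a product of primes ≡ 1 (mod 4). Each prime p ≡ 1 (mod 4) is itself a sum of two squares; find a² by testing p − a² for a perfect square:
  37: 37 − 1² = 36 = 6² ⇒ 37 = 1² + 6².
  61: 61 − 1² = 60, 61 − 2² = 57, 61 − 3² = 52, 61 − 4² = 45, 61 − 5² = 36 = 6² ⇒ 61 = 5² + 6².
  Combine using the Brahmagupta–Fibonacci identity (a² + b²)(c² + d²) = (ac − bd)² + (ad + bc)² = (ac + bd)² + (ad − bc)²:
  37 · 61 = 2257: from (1² + 6²)(5² + 6²), take (1·5 − 6·6, 1·6 + 6·5) = (5 − 36, 6 + 30) = (-31, 36); dropping signs (only squares matter) gives (31, 36); check 31² + 36² = 961 + 1296 = 2257 ✓.
Step 4: Order so x ≤ y and verify: 31² + 36² = 961 + 1296 = 2257 = n. ✓

n = 2257 = 31² + 36² (one valid representation with x ≤ y).


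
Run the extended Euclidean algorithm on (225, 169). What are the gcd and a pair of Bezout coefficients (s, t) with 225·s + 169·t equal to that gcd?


Euclidean algorithm on (225, 169) — divide until remainder is 0:
  225 = 1 · 169 + 56
  169 = 3 · 56 + 1
  56 = 56 · 1 + 0
gcd(225, 169) = 1.
Track Bezout coefficients alongside the remainders: start with r₀ = 225 = a·1 + b·0 (s = 1, t = 0) and r₁ = 169 = a·0 + b·1 (s = 0, t = 1); each new remainder r_{k+1} = r_{k-1} − q_k·r_k inherits s_{k+1} = s_{k-1} − q_k·s_k, t_{k+1} = t_{k-1} − q_k·t_k, so r_k = a·s_k + b·t_k at every step:
  q = 1: r = 56, s = 1 − 1·0 = 1, t = 0 − 1·1 = -1  (check: 225·1 + 169·(-1) = 56)
  q = 3: r = 1, s = 0 − 3·1 = -3, t = 1 − 3·(-1) = 4  (check: 225·(-3) + 169·4 = 1)
The row with r = 1 (the gcd) gives the Bezout coefficients s = -3, t = 4.
Result: 225 · (-3) + 169 · (4) = 1.

gcd(225, 169) = 1; s = -3, t = 4 (check: 225·(-3) + 169·4 = 1).


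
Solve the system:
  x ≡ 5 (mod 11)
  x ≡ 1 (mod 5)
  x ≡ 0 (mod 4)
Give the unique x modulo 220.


Moduli 11, 5, 4 are pairwise coprime; by CRT there is a unique solution modulo M = 11 · 5 · 4 = 220.
Solve pairwise, accumulating the modulus:
  Start with x ≡ 5 (mod 11).
  Combine with x ≡ 1 (mod 5): since gcd(11, 5) = 1, we get a unique residue mod 55.
    Write x = 5 + 11·t and substitute into x ≡ 1 (mod 5): 11·t ≡ 1 − 5 = -4 (mod 5).
    Reduce coefficients mod 5: 1·t ≡ 1 (mod 5).
    So t ≡ 1 (mod 5).
    Then x = 5 + 11·1 = 16, valid modulo lcm(11, 5) = 55: x ≡ 16 (mod 55).
  Combine with x ≡ 0 (mod 4): since gcd(55, 4) = 1, we get a unique residue mod 220.
    Write x = 16 + 55·t and substitute into x ≡ 0 (mod 4): 55·t ≡ 0 − 16 = -16 (mod 4).
    Reduce coefficients mod 4: 3·t ≡ 0 (mod 4).
    The inverse of 3 mod 4 is 3 (since 3·3 = 9 = 2·4 + 1), so t ≡ 3·0 = 0 ≡ 0 (mod 4).
    Then x = 16 + 55·0 = 16, valid modulo lcm(55, 4) = 220: x ≡ 16 (mod 220).
Verify: 16 mod 11 = 5 ✓, 16 mod 5 = 1 ✓, 16 mod 4 = 0 ✓.

x ≡ 16 (mod 220).


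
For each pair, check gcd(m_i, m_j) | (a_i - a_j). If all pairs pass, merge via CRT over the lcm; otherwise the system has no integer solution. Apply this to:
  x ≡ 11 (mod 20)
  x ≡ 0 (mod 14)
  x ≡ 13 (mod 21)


Moduli 20, 14, 21 are not pairwise coprime, so CRT works modulo lcm(m_i) when all pairwise compatibility conditions hold.
Pairwise compatibility: gcd(m_i, m_j) must divide a_i - a_j for every pair.
Merge one congruence at a time:
  Start: x ≡ 11 (mod 20).
  Combine with x ≡ 0 (mod 14): gcd(20, 14) = 2, and 0 - 11 = -11 is NOT divisible by 2.
    ⇒ system is inconsistent (no integer solution).

No solution (the system is inconsistent).


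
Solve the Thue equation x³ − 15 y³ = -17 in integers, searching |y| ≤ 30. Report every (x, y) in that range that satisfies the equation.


The equation is x³ - 15y³ = -17. For fixed y, x³ = 15·y³ − 17, so a solution requires the RHS to be a perfect cube.
Strategy: iterate y from -30 to 30, compute RHS = 15·y³ − 17, and check whether it is a (positive or negative) perfect cube.
Check small values of y:
  y = 0: RHS = -17 is not a perfect cube.
  y = 1: RHS = -2 is not a perfect cube.
  y = -1: RHS = -32 is not a perfect cube.
  y = 2: RHS = 103 is not a perfect cube.
  y = -2: RHS = -137 is not a perfect cube.
  y = 3: RHS = 388 is not a perfect cube.
  y = -3: RHS = -422 is not a perfect cube.
Continuing the search up to |y| = 30 finds no solutions either.
No (x, y) in the scanned range satisfies the equation.

No integer solutions with |y| ≤ 30.


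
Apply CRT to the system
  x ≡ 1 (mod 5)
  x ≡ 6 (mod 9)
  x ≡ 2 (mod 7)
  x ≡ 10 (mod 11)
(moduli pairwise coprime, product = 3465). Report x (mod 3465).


Product of moduli M = 5 · 9 · 7 · 11 = 3465.
Merge one congruence at a time:
  Start: x ≡ 1 (mod 5).
  Combine with x ≡ 6 (mod 9); new modulus lcm = 45.
    Write x = 1 + 5·t and substitute into x ≡ 6 (mod 9): 5·t ≡ 6 − 1 = 5 (mod 9).
    The inverse of 5 mod 9 is 2 (since 5·2 = 10 = 1·9 + 1), so t ≡ 2·5 = 10 ≡ 1 (mod 9).
    Then x = 1 + 5·1 = 6, valid modulo lcm(5, 9) = 45: x ≡ 6 (mod 45).
  Combine with x ≡ 2 (mod 7); new modulus lcm = 315.
    Write x = 6 + 45·t and substitute into x ≡ 2 (mod 7): 45·t ≡ 2 − 6 = -4 (mod 7).
    Reduce coefficients mod 7: 3·t ≡ 3 (mod 7).
    The inverse of 3 mod 7 is 5 (since 3·5 = 15 = 2·7 + 1), so t ≡ 5·3 = 15 ≡ 1 (mod 7).
    Then x = 6 + 45·1 = 51, valid modulo lcm(45, 7) = 315: x ≡ 51 (mod 315).
  Combine with x ≡ 10 (mod 11); new modulus lcm = 3465.
    Write x = 51 + 315·t and substitute into x ≡ 10 (mod 11): 315·t ≡ 10 − 51 = -41 (mod 11).
    Reduce coefficients mod 11: 7·t ≡ 3 (mod 11).
    The inverse of 7 mod 11 is 8 (since 7·8 = 56 = 5·11 + 1), so t ≡ 8·3 = 24 ≡ 2 (mod 11).
    Then x = 51 + 315·2 = 681, valid modulo lcm(315, 11) = 3465: x ≡ 681 (mod 3465).
Verify against each original: 681 mod 5 = 1, 681 mod 9 = 6, 681 mod 7 = 2, 681 mod 11 = 10.

x ≡ 681 (mod 3465).


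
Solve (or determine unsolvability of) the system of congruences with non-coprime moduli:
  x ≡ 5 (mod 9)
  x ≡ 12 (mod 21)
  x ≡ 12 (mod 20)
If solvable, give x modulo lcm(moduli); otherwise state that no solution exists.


Moduli 9, 21, 20 are not pairwise coprime, so CRT works modulo lcm(m_i) when all pairwise compatibility conditions hold.
Pairwise compatibility: gcd(m_i, m_j) must divide a_i - a_j for every pair.
Merge one congruence at a time:
  Start: x ≡ 5 (mod 9).
  Combine with x ≡ 12 (mod 21): gcd(9, 21) = 3, and 12 - 5 = 7 is NOT divisible by 3.
    ⇒ system is inconsistent (no integer solution).

No solution (the system is inconsistent).


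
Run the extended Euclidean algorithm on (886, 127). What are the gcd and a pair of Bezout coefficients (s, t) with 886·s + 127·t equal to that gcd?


Euclidean algorithm on (886, 127) — divide until remainder is 0:
  886 = 6 · 127 + 124
  127 = 1 · 124 + 3
  124 = 41 · 3 + 1
  3 = 3 · 1 + 0
gcd(886, 127) = 1.
Track Bezout coefficients alongside the remainders: start with r₀ = 886 = a·1 + b·0 (s = 1, t = 0) and r₁ = 127 = a·0 + b·1 (s = 0, t = 1); each new remainder r_{k+1} = r_{k-1} − q_k·r_k inherits s_{k+1} = s_{k-1} − q_k·s_k, t_{k+1} = t_{k-1} − q_k·t_k, so r_k = a·s_k + b·t_k at every step:
  q = 6: r = 124, s = 1 − 6·0 = 1, t = 0 − 6·1 = -6  (check: 886·1 + 127·(-6) = 124)
  q = 1: r = 3, s = 0 − 1·1 = -1, t = 1 − 1·(-6) = 7  (check: 886·(-1) + 127·7 = 3)
  q = 41: r = 1, s = 1 − 41·(-1) = 42, t = -6 − 41·7 = -293  (check: 886·42 + 127·(-293) = 1)
The row with r = 1 (the gcd) gives the Bezout coefficients s = 42, t = -293.
Result: 886 · (42) + 127 · (-293) = 1.

gcd(886, 127) = 1; s = 42, t = -293 (check: 886·42 + 127·(-293) = 1).


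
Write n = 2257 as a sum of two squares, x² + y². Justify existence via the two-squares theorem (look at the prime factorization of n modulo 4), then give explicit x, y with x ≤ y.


Step 1: Factor n = 2257 = 37 · 61.
Step 2: Check the mod-4 condition on each prime factor: 37 ≡ 1 (mod 4), exponent 1; 61 ≡ 1 (mod 4), exponent 1.
All primes ≡ 3 (mod 4) appear to even exponent (or don't appear), so by the two-squares theorem n IS expressible as a sum of two squares.
Step 3: Build a representation. Here n = 37 · 61 is a product of primes ≡ 1 (mod 4). Each prime p ≡ 1 (mod 4) is itself a sum of two squares; find a² by testing p − a² for a perfect square:
  37: 37 − 1² = 36 = 6² ⇒ 37 = 1² + 6².
  61: 61 − 1² = 60, 61 − 2² = 57, 61 − 3² = 52, 61 − 4² = 45, 61 − 5² = 36 = 6² ⇒ 61 = 5² + 6².
  Combine using the Brahmagupta–Fibonacci identity (a² + b²)(c² + d²) = (ac − bd)² + (ad + bc)² = (ac + bd)² + (ad − bc)²:
  37 · 61 = 2257: from (1² + 6²)(5² + 6²), take (1·5 − 6·6, 1·6 + 6·5) = (5 − 36, 6 + 30) = (-31, 36); dropping signs (only squares matter) gives (31, 36); check 31² + 36² = 961 + 1296 = 2257 ✓.
Step 4: Order so x ≤ y and verify: 31² + 36² = 961 + 1296 = 2257 = n. ✓

n = 2257 = 31² + 36² (one valid representation with x ≤ y).


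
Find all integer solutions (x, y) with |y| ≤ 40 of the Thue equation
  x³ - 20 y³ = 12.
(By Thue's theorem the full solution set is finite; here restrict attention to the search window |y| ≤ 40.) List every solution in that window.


The equation is x³ - 20y³ = 12. For fixed y, x³ = 20·y³ + 12, so a solution requires the RHS to be a perfect cube.
Strategy: iterate y from -40 to 40, compute RHS = 20·y³ + 12, and check whether it is a (positive or negative) perfect cube.
Check small values of y:
  y = 0: RHS = 12 is not a perfect cube.
  y = 1: RHS = 32 is not a perfect cube.
  y = -1: RHS = -8 = (-2)³ ⇒ x = -2 works.
  y = 2: RHS = 172 is not a perfect cube.
  y = -2: RHS = -148 is not a perfect cube.
  y = 3: RHS = 552 is not a perfect cube.
  y = -3: RHS = -528 is not a perfect cube.
Continuing the search up to |y| = 40 finds no further solutions beyond those listed.
Collected solutions: (-2, -1).

Solutions (with |y| ≤ 40): (-2, -1).


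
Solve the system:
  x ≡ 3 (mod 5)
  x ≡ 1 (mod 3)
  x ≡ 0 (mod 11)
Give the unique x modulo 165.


Moduli 5, 3, 11 are pairwise coprime; by CRT there is a unique solution modulo M = 5 · 3 · 11 = 165.
Solve pairwise, accumulating the modulus:
  Start with x ≡ 3 (mod 5).
  Combine with x ≡ 1 (mod 3): since gcd(5, 3) = 1, we get a unique residue mod 15.
    Write x = 3 + 5·t and substitute into x ≡ 1 (mod 3): 5·t ≡ 1 − 3 = -2 (mod 3).
    Reduce coefficients mod 3: 2·t ≡ 1 (mod 3).
    The inverse of 2 mod 3 is 2 (since 2·2 = 4 = 1·3 + 1), so t ≡ 2·1 = 2 ≡ 2 (mod 3).
    Then x = 3 + 5·2 = 13, valid modulo lcm(5, 3) = 15: x ≡ 13 (mod 15).
  Combine with x ≡ 0 (mod 11): since gcd(15, 11) = 1, we get a unique residue mod 165.
    Write x = 13 + 15·t and substitute into x ≡ 0 (mod 11): 15·t ≡ 0 − 13 = -13 (mod 11).
    Reduce coefficients mod 11: 4·t ≡ 9 (mod 11).
    The inverse of 4 mod 11 is 3 (since 4·3 = 12 = 1·11 + 1), so t ≡ 3·9 = 27 ≡ 5 (mod 11).
    Then x = 13 + 15·5 = 88, valid modulo lcm(15, 11) = 165: x ≡ 88 (mod 165).
Verify: 88 mod 5 = 3 ✓, 88 mod 3 = 1 ✓, 88 mod 11 = 0 ✓.

x ≡ 88 (mod 165).


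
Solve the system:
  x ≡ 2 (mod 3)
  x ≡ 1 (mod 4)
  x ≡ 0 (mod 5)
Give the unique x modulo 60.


Moduli 3, 4, 5 are pairwise coprime; by CRT there is a unique solution modulo M = 3 · 4 · 5 = 60.
Solve pairwise, accumulating the modulus:
  Start with x ≡ 2 (mod 3).
  Combine with x ≡ 1 (mod 4): since gcd(3, 4) = 1, we get a unique residue mod 12.
    Write x = 2 + 3·t and substitute into x ≡ 1 (mod 4): 3·t ≡ 1 − 2 = -1 (mod 4).
    Reduce coefficients mod 4: 3·t ≡ 3 (mod 4).
    The inverse of 3 mod 4 is 3 (since 3·3 = 9 = 2·4 + 1), so t ≡ 3·3 = 9 ≡ 1 (mod 4).
    Then x = 2 + 3·1 = 5, valid modulo lcm(3, 4) = 12: x ≡ 5 (mod 12).
  Combine with x ≡ 0 (mod 5): since gcd(12, 5) = 1, we get a unique residue mod 60.
    Write x = 5 + 12·t and substitute into x ≡ 0 (mod 5): 12·t ≡ 0 − 5 = -5 (mod 5).
    Reduce coefficients mod 5: 2·t ≡ 0 (mod 5).
    The inverse of 2 mod 5 is 3 (since 2·3 = 6 = 1·5 + 1), so t ≡ 3·0 = 0 ≡ 0 (mod 5).
    Then x = 5 + 12·0 = 5, valid modulo lcm(12, 5) = 60: x ≡ 5 (mod 60).
Verify: 5 mod 3 = 2 ✓, 5 mod 4 = 1 ✓, 5 mod 5 = 0 ✓.

x ≡ 5 (mod 60).


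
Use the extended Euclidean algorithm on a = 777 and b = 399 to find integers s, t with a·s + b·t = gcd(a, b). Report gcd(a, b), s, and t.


Euclidean algorithm on (777, 399) — divide until remainder is 0:
  777 = 1 · 399 + 378
  399 = 1 · 378 + 21
  378 = 18 · 21 + 0
gcd(777, 399) = 21.
Track Bezout coefficients alongside the remainders: start with r₀ = 777 = a·1 + b·0 (s = 1, t = 0) and r₁ = 399 = a·0 + b·1 (s = 0, t = 1); each new remainder r_{k+1} = r_{k-1} − q_k·r_k inherits s_{k+1} = s_{k-1} − q_k·s_k, t_{k+1} = t_{k-1} − q_k·t_k, so r_k = a·s_k + b·t_k at every step:
  q = 1: r = 378, s = 1 − 1·0 = 1, t = 0 − 1·1 = -1  (check: 777·1 + 399·(-1) = 378)
  q = 1: r = 21, s = 0 − 1·1 = -1, t = 1 − 1·(-1) = 2  (check: 777·(-1) + 399·2 = 21)
The row with r = 21 (the gcd) gives the Bezout coefficients s = -1, t = 2.
Result: 777 · (-1) + 399 · (2) = 21.

gcd(777, 399) = 21; s = -1, t = 2 (check: 777·(-1) + 399·2 = 21).


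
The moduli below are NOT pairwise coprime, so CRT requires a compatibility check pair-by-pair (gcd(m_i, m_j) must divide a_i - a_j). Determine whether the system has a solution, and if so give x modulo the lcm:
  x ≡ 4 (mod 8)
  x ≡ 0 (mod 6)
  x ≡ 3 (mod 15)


Moduli 8, 6, 15 are not pairwise coprime, so CRT works modulo lcm(m_i) when all pairwise compatibility conditions hold.
Pairwise compatibility: gcd(m_i, m_j) must divide a_i - a_j for every pair.
Merge one congruence at a time:
  Start: x ≡ 4 (mod 8).
  Combine with x ≡ 0 (mod 6): gcd(8, 6) = 2; 0 - 4 = -4, which IS divisible by 2, so compatible.
    Write x = 4 + 8·t and substitute into x ≡ 0 (mod 6): 8·t ≡ 0 − 4 = -4 (mod 6).
    Divide the congruence (and modulus) by g = 2: 4·t ≡ -2 (mod 3).
    Reduce coefficients mod 3: 1·t ≡ 1 (mod 3).
    So t ≡ 1 (mod 3).
    Then x = 4 + 8·1 = 12, valid modulo lcm(8, 6) = 24: x ≡ 12 (mod 24).
  Combine with x ≡ 3 (mod 15): gcd(24, 15) = 3; 3 - 12 = -9, which IS divisible by 3, so compatible.
    Write x = 12 + 24·t and substitute into x ≡ 3 (mod 15): 24·t ≡ 3 − 12 = -9 (mod 15).
    Divide the congruence (and modulus) by g = 3: 8·t ≡ -3 (mod 5).
    Reduce coefficients mod 5: 3·t ≡ 2 (mod 5).
    The inverse of 3 mod 5 is 2 (since 3·2 = 6 = 1·5 + 1), so t ≡ 2·2 = 4 ≡ 4 (mod 5).
    Then x = 12 + 24·4 = 108, valid modulo lcm(24, 15) = 120: x ≡ 108 (mod 120).
Verify: 108 mod 8 = 4, 108 mod 6 = 0, 108 mod 15 = 3.

x ≡ 108 (mod 120).


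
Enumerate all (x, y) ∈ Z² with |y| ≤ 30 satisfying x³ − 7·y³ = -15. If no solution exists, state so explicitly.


The equation is x³ - 7y³ = -15. For fixed y, x³ = 7·y³ − 15, so a solution requires the RHS to be a perfect cube.
Strategy: iterate y from -30 to 30, compute RHS = 7·y³ − 15, and check whether it is a (positive or negative) perfect cube.
Check small values of y:
  y = 0: RHS = -15 is not a perfect cube.
  y = 1: RHS = -8 = (-2)³ ⇒ x = -2 works.
  y = -1: RHS = -22 is not a perfect cube.
  y = 2: RHS = 41 is not a perfect cube.
  y = -2: RHS = -71 is not a perfect cube.
  y = 3: RHS = 174 is not a perfect cube.
  y = -3: RHS = -204 is not a perfect cube.
Continuing, at y = -23: RHS = -85184 = (-44)³ ⇒ x = -44 works.
Searching the remaining y in |y| ≤ 30 finds no further solutions.
Collected solutions: (-2, 1), (-44, -23).

Solutions (with |y| ≤ 30): (-2, 1), (-44, -23).


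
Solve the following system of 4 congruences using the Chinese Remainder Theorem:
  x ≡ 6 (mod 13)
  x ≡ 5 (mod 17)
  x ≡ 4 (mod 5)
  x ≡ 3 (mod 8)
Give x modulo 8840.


Product of moduli M = 13 · 17 · 5 · 8 = 8840.
Merge one congruence at a time:
  Start: x ≡ 6 (mod 13).
  Combine with x ≡ 5 (mod 17); new modulus lcm = 221.
    Write x = 6 + 13·t and substitute into x ≡ 5 (mod 17): 13·t ≡ 5 − 6 = -1 (mod 17).
    Reduce coefficients mod 17: 13·t ≡ 16 (mod 17).
    The inverse of 13 mod 17 is 4 (since 13·4 = 52 = 3·17 + 1), so t ≡ 4·16 = 64 ≡ 13 (mod 17).
    Then x = 6 + 13·13 = 175, valid modulo lcm(13, 17) = 221: x ≡ 175 (mod 221).
  Combine with x ≡ 4 (mod 5); new modulus lcm = 1105.
    Write x = 175 + 221·t and substitute into x ≡ 4 (mod 5): 221·t ≡ 4 − 175 = -171 (mod 5).
    Reduce coefficients mod 5: 1·t ≡ 4 (mod 5).
    So t ≡ 4 (mod 5).
    Then x = 175 + 221·4 = 1059, valid modulo lcm(221, 5) = 1105: x ≡ 1059 (mod 1105).
  Combine with x ≡ 3 (mod 8); new modulus lcm = 8840.
    Write x = 1059 + 1105·t and substitute into x ≡ 3 (mod 8): 1105·t ≡ 3 − 1059 = -1056 (mod 8).
    Reduce coefficients mod 8: 1·t ≡ 0 (mod 8).
    So t ≡ 0 (mod 8).
    Then x = 1059 + 1105·0 = 1059, valid modulo lcm(1105, 8) = 8840: x ≡ 1059 (mod 8840).
Verify against each original: 1059 mod 13 = 6, 1059 mod 17 = 5, 1059 mod 5 = 4, 1059 mod 8 = 3.

x ≡ 1059 (mod 8840).


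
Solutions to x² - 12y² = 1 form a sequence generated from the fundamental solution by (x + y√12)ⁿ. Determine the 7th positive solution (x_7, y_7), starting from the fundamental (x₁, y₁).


Step 1: Find the fundamental solution (x₁, y₁) of x² - 12y² = 1.
  Expand √12 as a continued fraction. a₀ = ⌊√12⌋ = 3; iterate m_{k+1} = d_k·a_k − m_k, d_{k+1} = (12 − m_{k+1}²)/d_k, a_{k+1} = ⌊(a₀ + m_{k+1})/d_{k+1}⌋ (starting m₀ = 0, d₀ = 1), with convergents p_k = a_k·p_{k-1} + p_{k-2}, q_k = a_k·q_{k-1} + q_{k-2} (p₋₁ = 1, q₋₁ = 0):
  k = 0: a₀ = 3; p₀/q₀ = 3/1; p₀² − 12·q₀² = 9 − 12 = -3.
  k = 1: m = 3, d = 3, a = ⌊(3 + 3)/3⌋ = 2; p/q = (2·3 + 1)/(2·1 + 0) = 7/2; p² − 12·q² = 49 − 48 = 1.
  The first convergent with p² − 12·q² = 1 gives the fundamental solution (x₁, y₁) = (7, 2).
Step 2: Apply the recurrence (x_{n+1}, y_{n+1}) = (x₁x_n + 12y₁y_n, x₁y_n + y₁x_n) repeatedly.
  From (x_1, y_1) = (7, 2): x_2 = 7·7 + 12·2·2 = 97; y_2 = 7·2 + 2·7 = 28.
  From (x_2, y_2) = (97, 28): x_3 = 7·97 + 12·2·28 = 1351; y_3 = 7·28 + 2·97 = 390.
  From (x_3, y_3) = (1351, 390): x_4 = 7·1351 + 12·2·390 = 18817; y_4 = 7·390 + 2·1351 = 5432.
  From (x_4, y_4) = (18817, 5432): x_5 = 7·18817 + 12·2·5432 = 262087; y_5 = 7·5432 + 2·18817 = 75658.
  From (x_5, y_5) = (262087, 75658): x_6 = 7·262087 + 12·2·75658 = 3650401; y_6 = 7·75658 + 2·262087 = 1053780.
  From (x_6, y_6) = (3650401, 1053780): x_7 = 7·3650401 + 12·2·1053780 = 50843527; y_7 = 7·1053780 + 2·3650401 = 14677262.
Step 3: Verify x_7² - 12·y_7² = 2585064237799729 - 2585064237799728 = 1 (should be 1). ✓

(x_1, y_1) = (7, 2); (x_7, y_7) = (50843527, 14677262).


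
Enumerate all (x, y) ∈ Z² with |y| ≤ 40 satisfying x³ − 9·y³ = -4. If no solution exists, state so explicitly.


The equation is x³ - 9y³ = -4. For fixed y, x³ = 9·y³ − 4, so a solution requires the RHS to be a perfect cube.
Strategy: iterate y from -40 to 40, compute RHS = 9·y³ − 4, and check whether it is a (positive or negative) perfect cube.
Check small values of y:
  y = 0: RHS = -4 is not a perfect cube.
  y = 1: RHS = 5 is not a perfect cube.
  y = -1: RHS = -13 is not a perfect cube.
  y = 2: RHS = 68 is not a perfect cube.
  y = -2: RHS = -76 is not a perfect cube.
  y = 3: RHS = 239 is not a perfect cube.
  y = -3: RHS = -247 is not a perfect cube.
Continuing the search up to |y| = 40 finds no solutions either.
No (x, y) in the scanned range satisfies the equation.

No integer solutions with |y| ≤ 40.


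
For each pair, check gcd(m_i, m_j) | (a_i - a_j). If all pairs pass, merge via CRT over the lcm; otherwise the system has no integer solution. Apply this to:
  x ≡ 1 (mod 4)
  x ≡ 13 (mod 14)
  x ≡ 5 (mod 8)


Moduli 4, 14, 8 are not pairwise coprime, so CRT works modulo lcm(m_i) when all pairwise compatibility conditions hold.
Pairwise compatibility: gcd(m_i, m_j) must divide a_i - a_j for every pair.
Merge one congruence at a time:
  Start: x ≡ 1 (mod 4).
  Combine with x ≡ 13 (mod 14): gcd(4, 14) = 2; 13 - 1 = 12, which IS divisible by 2, so compatible.
    Write x = 1 + 4·t and substitute into x ≡ 13 (mod 14): 4·t ≡ 13 − 1 = 12 (mod 14).
    Divide the congruence (and modulus) by g = 2: 2·t ≡ 6 (mod 7).
    The inverse of 2 mod 7 is 4 (since 2·4 = 8 = 1·7 + 1), so t ≡ 4·6 = 24 ≡ 3 (mod 7).
    Then x = 1 + 4·3 = 13, valid modulo lcm(4, 14) = 28: x ≡ 13 (mod 28).
  Combine with x ≡ 5 (mod 8): gcd(28, 8) = 4; 5 - 13 = -8, which IS divisible by 4, so compatible.
    Write x = 13 + 28·t and substitute into x ≡ 5 (mod 8): 28·t ≡ 5 − 13 = -8 (mod 8).
    Divide the congruence (and modulus) by g = 4: 7·t ≡ -2 (mod 2).
    Reduce coefficients mod 2: 1·t ≡ 0 (mod 2).
    So t ≡ 0 (mod 2).
    Then x = 13 + 28·0 = 13, valid modulo lcm(28, 8) = 56: x ≡ 13 (mod 56).
Verify: 13 mod 4 = 1, 13 mod 14 = 13, 13 mod 8 = 5.

x ≡ 13 (mod 56).


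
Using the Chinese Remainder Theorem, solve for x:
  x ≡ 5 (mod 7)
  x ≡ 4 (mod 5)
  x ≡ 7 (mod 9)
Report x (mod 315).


Moduli 7, 5, 9 are pairwise coprime; by CRT there is a unique solution modulo M = 7 · 5 · 9 = 315.
Solve pairwise, accumulating the modulus:
  Start with x ≡ 5 (mod 7).
  Combine with x ≡ 4 (mod 5): since gcd(7, 5) = 1, we get a unique residue mod 35.
    Write x = 5 + 7·t and substitute into x ≡ 4 (mod 5): 7·t ≡ 4 − 5 = -1 (mod 5).
    Reduce coefficients mod 5: 2·t ≡ 4 (mod 5).
    The inverse of 2 mod 5 is 3 (since 2·3 = 6 = 1·5 + 1), so t ≡ 3·4 = 12 ≡ 2 (mod 5).
    Then x = 5 + 7·2 = 19, valid modulo lcm(7, 5) = 35: x ≡ 19 (mod 35).
  Combine with x ≡ 7 (mod 9): since gcd(35, 9) = 1, we get a unique residue mod 315.
    Write x = 19 + 35·t and substitute into x ≡ 7 (mod 9): 35·t ≡ 7 − 19 = -12 (mod 9).
    Reduce coefficients mod 9: 8·t ≡ 6 (mod 9).
    The inverse of 8 mod 9 is 8 (since 8·8 = 64 = 7·9 + 1), so t ≡ 8·6 = 48 ≡ 3 (mod 9).
    Then x = 19 + 35·3 = 124, valid modulo lcm(35, 9) = 315: x ≡ 124 (mod 315).
Verify: 124 mod 7 = 5 ✓, 124 mod 5 = 4 ✓, 124 mod 9 = 7 ✓.

x ≡ 124 (mod 315).


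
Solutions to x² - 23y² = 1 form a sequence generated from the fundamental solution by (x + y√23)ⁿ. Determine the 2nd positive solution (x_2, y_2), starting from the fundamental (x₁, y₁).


Step 1: Find the fundamental solution (x₁, y₁) of x² - 23y² = 1.
  Expand √23 as a continued fraction. a₀ = ⌊√23⌋ = 4; iterate m_{k+1} = d_k·a_k − m_k, d_{k+1} = (23 − m_{k+1}²)/d_k, a_{k+1} = ⌊(a₀ + m_{k+1})/d_{k+1}⌋ (starting m₀ = 0, d₀ = 1), with convergents p_k = a_k·p_{k-1} + p_{k-2}, q_k = a_k·q_{k-1} + q_{k-2} (p₋₁ = 1, q₋₁ = 0):
  k = 0: a₀ = 4; p₀/q₀ = 4/1; p₀² − 23·q₀² = 16 − 23 = -7.
  k = 1: m = 4, d = 7, a = ⌊(4 + 4)/7⌋ = 1; p/q = (1·4 + 1)/(1·1 + 0) = 5/1; p² − 23·q² = 25 − 23 = 2.
  k = 2: m = 3, d = 2, a = ⌊(4 + 3)/2⌋ = 3; p/q = (3·5 + 4)/(3·1 + 1) = 19/4; p² − 23·q² = 361 − 368 = -7.
  k = 3: m = 3, d = 7, a = ⌊(4 + 3)/7⌋ = 1; p/q = (1·19 + 5)/(1·4 + 1) = 24/5; p² − 23·q² = 576 − 575 = 1.
  The first convergent with p² − 23·q² = 1 gives the fundamental solution (x₁, y₁) = (24, 5).
Step 2: Apply the recurrence (x_{n+1}, y_{n+1}) = (x₁x_n + 23y₁y_n, x₁y_n + y₁x_n) repeatedly.
  From (x_1, y_1) = (24, 5): x_2 = 24·24 + 23·5·5 = 1151; y_2 = 24·5 + 5·24 = 240.
Step 3: Verify x_2² - 23·y_2² = 1324801 - 1324800 = 1 (should be 1). ✓

(x_1, y_1) = (24, 5); (x_2, y_2) = (1151, 240).


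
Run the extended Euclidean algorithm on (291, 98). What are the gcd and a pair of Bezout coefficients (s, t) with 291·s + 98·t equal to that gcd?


Euclidean algorithm on (291, 98) — divide until remainder is 0:
  291 = 2 · 98 + 95
  98 = 1 · 95 + 3
  95 = 31 · 3 + 2
  3 = 1 · 2 + 1
  2 = 2 · 1 + 0
gcd(291, 98) = 1.
Track Bezout coefficients alongside the remainders: start with r₀ = 291 = a·1 + b·0 (s = 1, t = 0) and r₁ = 98 = a·0 + b·1 (s = 0, t = 1); each new remainder r_{k+1} = r_{k-1} − q_k·r_k inherits s_{k+1} = s_{k-1} − q_k·s_k, t_{k+1} = t_{k-1} − q_k·t_k, so r_k = a·s_k + b·t_k at every step:
  q = 2: r = 95, s = 1 − 2·0 = 1, t = 0 − 2·1 = -2  (check: 291·1 + 98·(-2) = 95)
  q = 1: r = 3, s = 0 − 1·1 = -1, t = 1 − 1·(-2) = 3  (check: 291·(-1) + 98·3 = 3)
  q = 31: r = 2, s = 1 − 31·(-1) = 32, t = -2 − 31·3 = -95  (check: 291·32 + 98·(-95) = 2)
  q = 1: r = 1, s = -1 − 1·32 = -33, t = 3 − 1·(-95) = 98  (check: 291·(-33) + 98·98 = 1)
The row with r = 1 (the gcd) gives the Bezout coefficients s = -33, t = 98.
Result: 291 · (-33) + 98 · (98) = 1.

gcd(291, 98) = 1; s = -33, t = 98 (check: 291·(-33) + 98·98 = 1).


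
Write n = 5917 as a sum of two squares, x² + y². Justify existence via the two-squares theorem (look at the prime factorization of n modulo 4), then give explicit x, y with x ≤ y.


Step 1: Factor n = 5917 = 61 · 97.
Step 2: Check the mod-4 condition on each prime factor: 61 ≡ 1 (mod 4), exponent 1; 97 ≡ 1 (mod 4), exponent 1.
All primes ≡ 3 (mod 4) appear to even exponent (or don't appear), so by the two-squares theorem n IS expressible as a sum of two squares.
Step 3: Build a representation. Here n = 61 · 97 is a product of primes ≡ 1 (mod 4). Each prime p ≡ 1 (mod 4) is itself a sum of two squares; find a² by testing p − a² for a perfect square:
  61: 61 − 1² = 60, 61 − 2² = 57, 61 − 3² = 52, 61 − 4² = 45, 61 − 5² = 36 = 6² ⇒ 61 = 5² + 6².
  97: 97 − 1² = 96, 97 − 2² = 93, 97 − 3² = 88, 97 − 4² = 81 = 9² ⇒ 97 = 4² + 9².
  Combine using the Brahmagupta–Fibonacci identity (a² + b²)(c² + d²) = (ac − bd)² + (ad + bc)² = (ac + bd)² + (ad − bc)²:
  61 · 97 = 5917: from (5² + 6²)(4² + 9²), take (5·4 − 6·9, 5·9 + 6·4) = (20 − 54, 45 + 24) = (-34, 69); dropping signs (only squares matter) gives (34, 69); check 34² + 69² = 1156 + 4761 = 5917 ✓.
Step 4: Order so x ≤ y and verify: 34² + 69² = 1156 + 4761 = 5917 = n. ✓

n = 5917 = 34² + 69² (one valid representation with x ≤ y).


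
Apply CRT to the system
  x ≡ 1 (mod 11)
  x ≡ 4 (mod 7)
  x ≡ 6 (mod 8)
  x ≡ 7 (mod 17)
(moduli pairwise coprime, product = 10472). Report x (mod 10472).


Product of moduli M = 11 · 7 · 8 · 17 = 10472.
Merge one congruence at a time:
  Start: x ≡ 1 (mod 11).
  Combine with x ≡ 4 (mod 7); new modulus lcm = 77.
    Write x = 1 + 11·t and substitute into x ≡ 4 (mod 7): 11·t ≡ 4 − 1 = 3 (mod 7).
    Reduce coefficients mod 7: 4·t ≡ 3 (mod 7).
    The inverse of 4 mod 7 is 2 (since 4·2 = 8 = 1·7 + 1), so t ≡ 2·3 = 6 ≡ 6 (mod 7).
    Then x = 1 + 11·6 = 67, valid modulo lcm(11, 7) = 77: x ≡ 67 (mod 77).
  Combine with x ≡ 6 (mod 8); new modulus lcm = 616.
    Write x = 67 + 77·t and substitute into x ≡ 6 (mod 8): 77·t ≡ 6 − 67 = -61 (mod 8).
    Reduce coefficients mod 8: 5·t ≡ 3 (mod 8).
    The inverse of 5 mod 8 is 5 (since 5·5 = 25 = 3·8 + 1), so t ≡ 5·3 = 15 ≡ 7 (mod 8).
    Then x = 67 + 77·7 = 606, valid modulo lcm(77, 8) = 616: x ≡ 606 (mod 616).
  Combine with x ≡ 7 (mod 17); new modulus lcm = 10472.
    Write x = 606 + 616·t and substitute into x ≡ 7 (mod 17): 616·t ≡ 7 − 606 = -599 (mod 17).
    Reduce coefficients mod 17: 4·t ≡ 13 (mod 17).
    The inverse of 4 mod 17 is 13 (since 4·13 = 52 = 3·17 + 1), so t ≡ 13·13 = 169 ≡ 16 (mod 17).
    Then x = 606 + 616·16 = 10462, valid modulo lcm(616, 17) = 10472: x ≡ 10462 (mod 10472).
Verify against each original: 10462 mod 11 = 1, 10462 mod 7 = 4, 10462 mod 8 = 6, 10462 mod 17 = 7.

x ≡ 10462 (mod 10472).


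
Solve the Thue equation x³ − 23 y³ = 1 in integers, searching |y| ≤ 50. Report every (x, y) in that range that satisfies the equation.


The equation is x³ - 23y³ = 1. For fixed y, x³ = 23·y³ + 1, so a solution requires the RHS to be a perfect cube.
Strategy: iterate y from -50 to 50, compute RHS = 23·y³ + 1, and check whether it is a (positive or negative) perfect cube.
Check small values of y:
  y = 0: RHS = 1 = (1)³ ⇒ x = 1 works.
  y = 1: RHS = 24 is not a perfect cube.
  y = -1: RHS = -22 is not a perfect cube.
  y = 2: RHS = 185 is not a perfect cube.
  y = -2: RHS = -183 is not a perfect cube.
  y = 3: RHS = 622 is not a perfect cube.
  y = -3: RHS = -620 is not a perfect cube.
Continuing the search up to |y| = 50 finds no further solutions beyond those listed.
Collected solutions: (1, 0).

Solutions (with |y| ≤ 50): (1, 0).


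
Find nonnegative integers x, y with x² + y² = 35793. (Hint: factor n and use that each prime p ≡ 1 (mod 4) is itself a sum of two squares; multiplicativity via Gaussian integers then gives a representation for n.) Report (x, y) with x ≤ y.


Step 1: Factor n = 35793 = 3^2 · 41 · 97.
Step 2: Check the mod-4 condition on each prime factor: 3 ≡ 3 (mod 4), exponent 2 (must be even); 41 ≡ 1 (mod 4), exponent 1; 97 ≡ 1 (mod 4), exponent 1.
All primes ≡ 3 (mod 4) appear to even exponent (or don't appear), so by the two-squares theorem n IS expressible as a sum of two squares.
Step 3: Build a representation. Group n = k² · m with k = 3 and m = 41 · 97 = 3977 (a product of primes ≡ 1 (mod 4)); a representation of m scales to one of n via (k·x)² + (k·y)² = k²(x² + y²). Each prime p ≡ 1 (mod 4) is itself a sum of two squares; find a² by testing p − a² for a perfect square:
  41: 41 − 1² = 40, 41 − 2² = 37, 41 − 3² = 32, 41 − 4² = 25 = 5² ⇒ 41 = 4² + 5².
  97: 97 − 1² = 96, 97 − 2² = 93, 97 − 3² = 88, 97 − 4² = 81 = 9² ⇒ 97 = 4² + 9².
  Combine using the Brahmagupta–Fibonacci identity (a² + b²)(c² + d²) = (ac − bd)² + (ad + bc)² = (ac + bd)² + (ad − bc)²:
  41 · 97 = 3977: from (4² + 5²)(4² + 9²), take (4·4 − 5·9, 4·9 + 5·4) = (16 − 45, 36 + 20) = (-29, 56); dropping signs (only squares matter) gives (29, 56); check 29² + 56² = 841 + 3136 = 3977 ✓.
  Scale by k = 3: (3·29, 3·56) = (87, 168).
Step 4: Order so x ≤ y and verify: 87² + 168² = 7569 + 28224 = 35793 = n. ✓

n = 35793 = 87² + 168² (one valid representation with x ≤ y).


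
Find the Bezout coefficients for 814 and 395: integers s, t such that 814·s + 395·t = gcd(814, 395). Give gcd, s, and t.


Euclidean algorithm on (814, 395) — divide until remainder is 0:
  814 = 2 · 395 + 24
  395 = 16 · 24 + 11
  24 = 2 · 11 + 2
  11 = 5 · 2 + 1
  2 = 2 · 1 + 0
gcd(814, 395) = 1.
Track Bezout coefficients alongside the remainders: start with r₀ = 814 = a·1 + b·0 (s = 1, t = 0) and r₁ = 395 = a·0 + b·1 (s = 0, t = 1); each new remainder r_{k+1} = r_{k-1} − q_k·r_k inherits s_{k+1} = s_{k-1} − q_k·s_k, t_{k+1} = t_{k-1} − q_k·t_k, so r_k = a·s_k + b·t_k at every step:
  q = 2: r = 24, s = 1 − 2·0 = 1, t = 0 − 2·1 = -2  (check: 814·1 + 395·(-2) = 24)
  q = 16: r = 11, s = 0 − 16·1 = -16, t = 1 − 16·(-2) = 33  (check: 814·(-16) + 395·33 = 11)
  q = 2: r = 2, s = 1 − 2·(-16) = 33, t = -2 − 2·33 = -68  (check: 814·33 + 395·(-68) = 2)
  q = 5: r = 1, s = -16 − 5·33 = -181, t = 33 − 5·(-68) = 373  (check: 814·(-181) + 395·373 = 1)
The row with r = 1 (the gcd) gives the Bezout coefficients s = -181, t = 373.
Result: 814 · (-181) + 395 · (373) = 1.

gcd(814, 395) = 1; s = -181, t = 373 (check: 814·(-181) + 395·373 = 1).


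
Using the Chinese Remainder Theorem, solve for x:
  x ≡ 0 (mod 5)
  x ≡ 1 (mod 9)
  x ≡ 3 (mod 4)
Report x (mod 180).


Moduli 5, 9, 4 are pairwise coprime; by CRT there is a unique solution modulo M = 5 · 9 · 4 = 180.
Solve pairwise, accumulating the modulus:
  Start with x ≡ 0 (mod 5).
  Combine with x ≡ 1 (mod 9): since gcd(5, 9) = 1, we get a unique residue mod 45.
    Write x = 0 + 5·t and substitute into x ≡ 1 (mod 9): 5·t ≡ 1 − 0 = 1 (mod 9).
    The inverse of 5 mod 9 is 2 (since 5·2 = 10 = 1·9 + 1), so t ≡ 2·1 = 2 ≡ 2 (mod 9).
    Then x = 0 + 5·2 = 10, valid modulo lcm(5, 9) = 45: x ≡ 10 (mod 45).
  Combine with x ≡ 3 (mod 4): since gcd(45, 4) = 1, we get a unique residue mod 180.
    Write x = 10 + 45·t and substitute into x ≡ 3 (mod 4): 45·t ≡ 3 − 10 = -7 (mod 4).
    Reduce coefficients mod 4: 1·t ≡ 1 (mod 4).
    So t ≡ 1 (mod 4).
    Then x = 10 + 45·1 = 55, valid modulo lcm(45, 4) = 180: x ≡ 55 (mod 180).
Verify: 55 mod 5 = 0 ✓, 55 mod 9 = 1 ✓, 55 mod 4 = 3 ✓.

x ≡ 55 (mod 180).


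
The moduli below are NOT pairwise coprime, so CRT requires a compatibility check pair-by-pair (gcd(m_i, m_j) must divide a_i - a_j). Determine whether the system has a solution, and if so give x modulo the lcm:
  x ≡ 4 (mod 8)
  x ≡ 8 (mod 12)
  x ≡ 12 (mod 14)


Moduli 8, 12, 14 are not pairwise coprime, so CRT works modulo lcm(m_i) when all pairwise compatibility conditions hold.
Pairwise compatibility: gcd(m_i, m_j) must divide a_i - a_j for every pair.
Merge one congruence at a time:
  Start: x ≡ 4 (mod 8).
  Combine with x ≡ 8 (mod 12): gcd(8, 12) = 4; 8 - 4 = 4, which IS divisible by 4, so compatible.
    Write x = 4 + 8·t and substitute into x ≡ 8 (mod 12): 8·t ≡ 8 − 4 = 4 (mod 12).
    Divide the congruence (and modulus) by g = 4: 2·t ≡ 1 (mod 3).
    The inverse of 2 mod 3 is 2 (since 2·2 = 4 = 1·3 + 1), so t ≡ 2·1 = 2 ≡ 2 (mod 3).
    Then x = 4 + 8·2 = 20, valid modulo lcm(8, 12) = 24: x ≡ 20 (mod 24).
  Combine with x ≡ 12 (mod 14): gcd(24, 14) = 2; 12 - 20 = -8, which IS divisible by 2, so compatible.
    Write x = 20 + 24·t and substitute into x ≡ 12 (mod 14): 24·t ≡ 12 − 20 = -8 (mod 14).
    Divide the congruence (and modulus) by g = 2: 12·t ≡ -4 (mod 7).
    Reduce coefficients mod 7: 5·t ≡ 3 (mod 7).
    The inverse of 5 mod 7 is 3 (since 5·3 = 15 = 2·7 + 1), so t ≡ 3·3 = 9 ≡ 2 (mod 7).
    Then x = 20 + 24·2 = 68, valid modulo lcm(24, 14) = 168: x ≡ 68 (mod 168).
Verify: 68 mod 8 = 4, 68 mod 12 = 8, 68 mod 14 = 12.

x ≡ 68 (mod 168).


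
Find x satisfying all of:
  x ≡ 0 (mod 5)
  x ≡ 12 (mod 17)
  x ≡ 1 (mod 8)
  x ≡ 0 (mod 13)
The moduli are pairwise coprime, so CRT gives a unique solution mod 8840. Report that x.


Product of moduli M = 5 · 17 · 8 · 13 = 8840.
Merge one congruence at a time:
  Start: x ≡ 0 (mod 5).
  Combine with x ≡ 12 (mod 17); new modulus lcm = 85.
    Write x = 0 + 5·t and substitute into x ≡ 12 (mod 17): 5·t ≡ 12 − 0 = 12 (mod 17).
    The inverse of 5 mod 17 is 7 (since 5·7 = 35 = 2·17 + 1), so t ≡ 7·12 = 84 ≡ 16 (mod 17).
    Then x = 0 + 5·16 = 80, valid modulo lcm(5, 17) = 85: x ≡ 80 (mod 85).
  Combine with x ≡ 1 (mod 8); new modulus lcm = 680.
    Write x = 80 + 85·t and substitute into x ≡ 1 (mod 8): 85·t ≡ 1 − 80 = -79 (mod 8).
    Reduce coefficients mod 8: 5·t ≡ 1 (mod 8).
    The inverse of 5 mod 8 is 5 (since 5·5 = 25 = 3·8 + 1), so t ≡ 5·1 = 5 ≡ 5 (mod 8).
    Then x = 80 + 85·5 = 505, valid modulo lcm(85, 8) = 680: x ≡ 505 (mod 680).
  Combine with x ≡ 0 (mod 13); new modulus lcm = 8840.
    Write x = 505 + 680·t and substitute into x ≡ 0 (mod 13): 680·t ≡ 0 − 505 = -505 (mod 13).
    Reduce coefficients mod 13: 4·t ≡ 2 (mod 13).
    The inverse of 4 mod 13 is 10 (since 4·10 = 40 = 3·13 + 1), so t ≡ 10·2 = 20 ≡ 7 (mod 13).
    Then x = 505 + 680·7 = 5265, valid modulo lcm(680, 13) = 8840: x ≡ 5265 (mod 8840).
Verify against each original: 5265 mod 5 = 0, 5265 mod 17 = 12, 5265 mod 8 = 1, 5265 mod 13 = 0.

x ≡ 5265 (mod 8840).
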